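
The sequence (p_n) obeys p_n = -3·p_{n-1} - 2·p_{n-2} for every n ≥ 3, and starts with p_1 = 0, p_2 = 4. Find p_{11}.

-4092

Applying the relation repeatedly:
p_3 = -12; p_4 = 28; p_5 = -60; p_6 = 124; p_7 = -252; p_8 = 508; p_9 = -1020; p_{10} = 2044; p_{11} = -4092.
(Characteristic roots are -1 and -2.)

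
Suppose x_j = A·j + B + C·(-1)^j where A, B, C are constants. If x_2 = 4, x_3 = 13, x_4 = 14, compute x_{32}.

154

Write the equations: 2A + B + C = 4; 3A + B - C = 13; 4A + B + C = 14.
Subtracting the first from the second: A - 2C = 9.
Subtracting the second from the third: A + 2C = 1.
Solving: C = -2, A = 5, then B = -4.
Therefore x_{32} = 160 + (-4) + (-2)·1 = 154.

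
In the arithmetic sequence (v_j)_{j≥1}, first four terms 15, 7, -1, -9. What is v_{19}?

Common difference d = -8.
v_j = 15 + (j - 1)·(-8).
v_{19} = 15 + 18·(-8) = -129.

-129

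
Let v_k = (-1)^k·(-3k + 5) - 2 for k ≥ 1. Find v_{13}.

32

(-1)^13 = -1; -3k + 5 at k=13 is -34; so v_{13} = 32.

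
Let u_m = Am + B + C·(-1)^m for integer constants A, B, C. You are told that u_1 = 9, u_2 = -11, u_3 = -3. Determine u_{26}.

-155

Plug in m = 1, 2, 3: A + B - C = 9; 2A + B + C = -11; 3A + B - C = -3.
Subtracting the first from the second: A + 2C = -20.
Subtracting the second from the third: A - 2C = 8.
Solving: C = -7, A = -6, then B = 8.
Hence u_{26} = -6·26 + 8 + (-7)·1 = -155.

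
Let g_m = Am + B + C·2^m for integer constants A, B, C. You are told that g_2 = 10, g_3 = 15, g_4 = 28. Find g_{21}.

4194249

Plug in m = 2, 3, 4: 2A + B + 4C = 10; 3A + B + 8C = 15; 4A + B + 16C = 28.
Subtracting the first from the second: A + 4C = 5.
Subtracting the second from the third: A + 8C = 13.
Solving: C = 2, A = -3, then B = 8.
Hence g_{21} = -3·21 + 8 + 2·2097152 = 4194249.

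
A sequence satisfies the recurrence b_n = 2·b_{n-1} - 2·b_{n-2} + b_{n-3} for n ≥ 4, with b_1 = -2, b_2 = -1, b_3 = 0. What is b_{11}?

b_4 = 0; b_5 = -1; b_6 = -2; b_7 = -2; b_8 = -1; b_9 = 0; b_{10} = 0; b_{11} = -1.

-1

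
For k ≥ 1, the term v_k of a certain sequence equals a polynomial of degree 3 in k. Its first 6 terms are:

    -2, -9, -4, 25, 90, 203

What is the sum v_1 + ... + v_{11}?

5533

1st diffs: -7, 5, 29, 65, 113.
2nd diffs: 12, 24, 36, 48.
3rd diffs: 12, 12, 12 (constant).
Newton forward-difference form: v_k = -2 + (-7)·C(k-1,1) + 12·C(k-1,2) + 12·C(k-1,3).
Continuing: …, 376, 621, 950, 1375, …, v_{11} = 1908.
Summing k = 1..11 (11 terms) gives 5533.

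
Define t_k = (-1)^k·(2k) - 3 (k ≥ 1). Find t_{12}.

(-1)^12 = 1; 2k at k=12 is 24; so t_{12} = 21.

21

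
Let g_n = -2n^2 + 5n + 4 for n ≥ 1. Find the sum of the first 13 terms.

Over n = 1..13: Σn = 91, Σn² = 819.
Total = (-2)·819 + (5)·91 + (4)·13 = -1131.

-1131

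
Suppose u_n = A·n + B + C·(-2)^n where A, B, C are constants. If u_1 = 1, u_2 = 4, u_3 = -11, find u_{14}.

Write the equations: A + B - 2C = 1; 2A + B + 4C = 4; 3A + B - 8C = -11.
Subtracting the first from the second: A + 6C = 3.
Subtracting the second from the third: A - 12C = -15.
Solving: C = 1, A = -3, then B = 6.
Hence u_{14} = -3·14 + 6 + 1·16384 = 16348.

16348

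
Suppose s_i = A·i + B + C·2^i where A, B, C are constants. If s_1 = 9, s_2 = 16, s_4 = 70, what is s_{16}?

327634

Write the equations: A + B + 2C = 9; 2A + B + 4C = 16; 4A + B + 16C = 70.
Subtracting the first from the second: A + 2C = 7.
Subtracting the second from the third: 2A + 12C = 54.
Solving: C = 5, A = -3, then B = 2.
Therefore s_{16} = -48 + 2 + 5·65536 = 327634.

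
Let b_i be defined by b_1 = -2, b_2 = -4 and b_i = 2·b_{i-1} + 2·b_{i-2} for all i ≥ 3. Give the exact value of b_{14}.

Compute successive terms:
b_3 = -12; b_4 = -32; b_5 = -88; …; b_{11} = -36544; b_{12} = -99840; b_{13} = -272768; b_{14} = -745216.

-745216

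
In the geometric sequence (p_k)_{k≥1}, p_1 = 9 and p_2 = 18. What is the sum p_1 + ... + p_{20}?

9437175

Common ratio r = 2.
p_k = 9·2^(k-1).
S = 9·(2^20 - 1)/(2 - 1) = 9·(1048576 - 1)/(1) = 9437175.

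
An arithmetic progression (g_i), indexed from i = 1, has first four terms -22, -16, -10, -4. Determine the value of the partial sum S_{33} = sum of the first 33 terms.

Common difference d = 6.
g_i = -22 + (i - 1)·6.
g_{33} = 170; S = 33·(-22 + 170)/2 = 2442.

2442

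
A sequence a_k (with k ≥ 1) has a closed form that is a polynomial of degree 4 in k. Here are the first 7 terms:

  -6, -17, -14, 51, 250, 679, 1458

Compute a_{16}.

55899

1st diffs: -11, 3, 65, 199, 429, 779.
2nd diffs: 14, 62, 134, 230, 350.
3rd diffs: 48, 72, 96, 120.
4th diffs: 24, 24, 24 (constant).
Newton forward-difference form: a_k = -6 + (-11)·C(k-1,1) + 14·C(k-1,2) + 48·C(k-1,3) + 24·C(k-1,4).
At k = 16: k-1 = 15, so a_{16} = -6 - 165 + 1470 + 21840 + 32760 = 55899.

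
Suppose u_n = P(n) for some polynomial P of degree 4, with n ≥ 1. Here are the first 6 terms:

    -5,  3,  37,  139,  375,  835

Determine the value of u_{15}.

41785

1st diffs: 8, 34, 102, 236, 460.
2nd diffs: 26, 68, 134, 224.
3rd diffs: 42, 66, 90.
4th diffs: 24, 24 (constant).
So u_n = n^4 - 3n^3 + 6n^2 - 4n - 5.
Evaluating at n = 15 gives u_{15} = 41785.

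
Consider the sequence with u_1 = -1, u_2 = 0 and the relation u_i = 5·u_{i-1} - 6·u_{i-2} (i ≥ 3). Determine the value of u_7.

Applying the relation repeatedly:
u_3 = 6  u_4 = 30  u_5 = 114  u_6 = 390  u_7 = 1266.
(Characteristic roots are 3 and 2.)

1266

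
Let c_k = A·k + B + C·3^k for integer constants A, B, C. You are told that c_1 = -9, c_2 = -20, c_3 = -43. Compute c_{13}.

The three given values yield: A + B + 3C = -9; 2A + B + 9C = -20; 3A + B + 27C = -43.
Subtracting the first from the second: A + 6C = -11.
Subtracting the second from the third: A + 18C = -23.
Solving: C = -1, A = -5, then B = -1.
Hence c_{13} = -5·13 + (-1) + (-1)·1594323 = -1594389.

-1594389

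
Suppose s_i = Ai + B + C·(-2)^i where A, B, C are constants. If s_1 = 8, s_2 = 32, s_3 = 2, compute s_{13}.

At i = 1, 2, 3: A + B - 2C = 8; 2A + B + 4C = 32; 3A + B - 8C = 2.
Subtracting the first from the second: A + 6C = 24.
Subtracting the second from the third: A - 12C = -30.
Solving: C = 3, A = 6, then B = 8.
Therefore s_{13} = 78 + 8 + 3·(-8192) = -24490.

-24490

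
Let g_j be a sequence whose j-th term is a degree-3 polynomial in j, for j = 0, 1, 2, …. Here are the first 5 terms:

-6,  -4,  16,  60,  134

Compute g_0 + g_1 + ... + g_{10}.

4994

1st diffs: 2, 20, 44, 74.
2nd diffs: 18, 24, 30.
3rd diffs: 6, 6 (constant).
So g_j = j^3 + 6j^2 - 5j - 6.
Continuing: …, 244, 396, 596, 850, …, g_{10} = 1544.
Summing j = 0..10 (11 terms) gives 4994.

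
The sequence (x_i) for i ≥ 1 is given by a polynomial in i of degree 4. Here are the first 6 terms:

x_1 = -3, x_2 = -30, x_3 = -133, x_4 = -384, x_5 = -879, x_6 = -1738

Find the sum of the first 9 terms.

1st diffs: -27, -103, -251, -495, -859.
2nd diffs: -76, -148, -244, -364.
3rd diffs: -72, -96, -120.
4th diffs: -24, -24 (constant).
Newton forward-difference form: x_i = -3 + (-27)·C(i-1,1) + (-76)·C(i-1,2) + (-72)·C(i-1,3) + (-24)·C(i-1,4).
Continuing: -3105, -5148, -8059.
Summing i = 1..9 (9 terms) gives -19479.

-19479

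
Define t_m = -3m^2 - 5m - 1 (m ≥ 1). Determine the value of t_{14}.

-659

t_{14} = -3·14^2 - 5·14 - 1 = -659.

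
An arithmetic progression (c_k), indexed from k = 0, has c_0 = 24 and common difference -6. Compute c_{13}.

-54

c_k = 24 + (k - 0)·(-6).
c_{13} = 24 + 13·(-6) = -54.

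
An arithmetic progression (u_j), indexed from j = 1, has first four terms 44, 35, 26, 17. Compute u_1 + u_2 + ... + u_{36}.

-4086

Common difference d = -9.
u_j = 44 + (j - 1)·(-9).
u_{36} = -271; S = 36·(44 + (-271))/2 = -4086.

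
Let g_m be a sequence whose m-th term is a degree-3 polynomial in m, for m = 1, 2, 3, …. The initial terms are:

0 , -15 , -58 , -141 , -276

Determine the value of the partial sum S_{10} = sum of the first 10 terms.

1st diffs: -15, -43, -83, -135.
2nd diffs: -28, -40, -52.
3rd diffs: -12, -12 (constant).
So g_m = -2m^3 - 2m^2 + 5m - 1.
Continuing: …, -475, -750, -1113, -1576, …, g_{10} = -2151.
Summing m = 1..10 (10 terms) gives -6555.

-6555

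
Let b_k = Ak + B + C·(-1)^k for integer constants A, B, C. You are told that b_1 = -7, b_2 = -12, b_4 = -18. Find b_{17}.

At k = 1, 2, 4: A + B - C = -7; 2A + B + C = -12; 4A + B + C = -18.
Subtracting the first from the second: A + 2C = -5.
Subtracting the second from the third: 2A = -6.
Solving: C = -1, A = -3, then B = -5.
Therefore b_{17} = -51 + (-5) + (-1)·(-1) = -55.

-55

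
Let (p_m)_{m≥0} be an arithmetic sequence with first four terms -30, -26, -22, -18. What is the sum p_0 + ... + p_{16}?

34

Common difference d = 4.
p_m = -30 + (m - 0)·4.
p_{16} = 34; S = 17·(-30 + 34)/2 = 34.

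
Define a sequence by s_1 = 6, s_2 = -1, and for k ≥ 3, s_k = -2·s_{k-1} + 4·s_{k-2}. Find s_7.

s_3 = 26, s_4 = -56, s_5 = 216, s_6 = -656, s_7 = 2176.

2176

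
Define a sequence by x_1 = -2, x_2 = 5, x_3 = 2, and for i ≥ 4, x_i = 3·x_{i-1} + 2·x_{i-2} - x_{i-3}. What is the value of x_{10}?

x_4 = 18; x_5 = 53; x_6 = 193; x_7 = 667; x_8 = 2334; x_9 = 8143; x_{10} = 28430.

28430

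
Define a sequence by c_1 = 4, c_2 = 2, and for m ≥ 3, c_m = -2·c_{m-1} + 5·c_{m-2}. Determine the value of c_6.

Applying the relation repeatedly:
c_3 = 16, c_4 = -22, c_5 = 124, c_6 = -358.

-358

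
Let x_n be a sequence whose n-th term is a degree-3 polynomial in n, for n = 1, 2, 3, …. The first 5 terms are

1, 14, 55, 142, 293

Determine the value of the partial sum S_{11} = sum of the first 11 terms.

11286

1st diffs: 13, 41, 87, 151.
2nd diffs: 28, 46, 64.
3rd diffs: 18, 18 (constant).
Newton forward-difference form: x_n = 1 + 13·C(n-1,1) + 28·C(n-1,2) + 18·C(n-1,3).
Continuing: …, 526, 859, 1310, 1897, …, x_{11} = 3551.
Summing n = 1..11 (11 terms) gives 11286.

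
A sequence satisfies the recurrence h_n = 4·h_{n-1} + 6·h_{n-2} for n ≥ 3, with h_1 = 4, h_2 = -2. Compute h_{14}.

774475648

Compute successive terms:
h_3 = 16, h_4 = 52, h_5 = 304, …, h_{11} = 5629696, h_{12} = 29061952, h_{13} = 150025984, h_{14} = 774475648.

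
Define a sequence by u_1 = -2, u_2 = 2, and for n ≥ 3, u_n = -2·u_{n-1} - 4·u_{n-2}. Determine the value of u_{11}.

1024

Iterate the recurrence:
u_3 = 4; u_4 = -16; u_5 = 16; u_6 = 32; u_7 = -128; u_8 = 128; u_9 = 256; u_{10} = -1024; u_{11} = 1024.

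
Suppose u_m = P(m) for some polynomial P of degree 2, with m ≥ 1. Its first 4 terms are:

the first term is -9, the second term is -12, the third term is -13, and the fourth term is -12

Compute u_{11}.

1st diffs: -3, -1, 1.
2nd diffs: 2, 2 (constant).
So u_m = m^2 - 6m - 4.
Evaluating at m = 11 gives u_{11} = 51.

51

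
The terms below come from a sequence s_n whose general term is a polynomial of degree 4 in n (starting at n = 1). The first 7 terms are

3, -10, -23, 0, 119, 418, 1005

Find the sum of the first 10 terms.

13053

1st diffs: -13, -13, 23, 119, 299, 587.
2nd diffs: 0, 36, 96, 180, 288.
3rd diffs: 36, 60, 84, 108.
4th diffs: 24, 24, 24 (constant).
Newton forward-difference form: s_n = 3 + (-13)·C(n-1,1) + 36·C(n-1,3) + 24·C(n-1,4).
Continuing: 2012, 3595, 5934.
Summing n = 1..10 (10 terms) gives 13053.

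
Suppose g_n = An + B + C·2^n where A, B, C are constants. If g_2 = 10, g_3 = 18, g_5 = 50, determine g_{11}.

2090

At n = 2, 3, 5: 2A + B + 4C = 10; 3A + B + 8C = 18; 5A + B + 32C = 50.
Subtracting the first from the second: A + 4C = 8.
Subtracting the second from the third: 2A + 24C = 32.
Solving: C = 1, A = 4, then B = -2.
Therefore g_{11} = 44 + (-2) + 1·2048 = 2090.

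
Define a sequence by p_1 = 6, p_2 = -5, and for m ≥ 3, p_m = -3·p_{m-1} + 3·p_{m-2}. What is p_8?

-23949

p_3 = 33;  p_4 = -114;  p_5 = 441;  p_6 = -1665;  p_7 = 6318;  p_8 = -23949.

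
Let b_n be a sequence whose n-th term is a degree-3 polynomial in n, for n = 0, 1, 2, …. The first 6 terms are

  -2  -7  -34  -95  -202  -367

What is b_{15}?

1st diffs: -5, -27, -61, -107, -165.
2nd diffs: -22, -34, -46, -58.
3rd diffs: -12, -12, -12 (constant).
Newton forward-difference form: b_n = -2 + (-5)·C(n,1) + (-22)·C(n,2) + (-12)·C(n,3).
At n = 15: n = 15, so b_{15} = -2 - 75 - 2310 - 5460 = -7847.

-7847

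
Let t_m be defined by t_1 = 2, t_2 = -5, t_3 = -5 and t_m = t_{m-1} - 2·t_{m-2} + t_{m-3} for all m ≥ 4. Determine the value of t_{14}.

Iterate the recurrence:
t_4 = 7; t_5 = 12; t_6 = -7; …; t_{11} = -69; t_{12} = -56; t_{13} = 97; t_{14} = 140.

140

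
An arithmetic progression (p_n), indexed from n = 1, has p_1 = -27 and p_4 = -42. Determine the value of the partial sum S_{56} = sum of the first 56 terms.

-9212

Common difference d = (-42 - (-27)) / (4 - 1) = -5.
p_n = -27 + (n - 1)·(-5).
p_{56} = -302; S = 56·(-27 + (-302))/2 = -9212.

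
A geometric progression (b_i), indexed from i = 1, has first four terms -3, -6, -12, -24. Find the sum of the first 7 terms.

Common ratio r = 2.
b_i = (-3)·2^(i-1).
S = (-3)·(2^7 - 1)/(2 - 1) = (-3)·(128 - 1)/(1) = -381.

-381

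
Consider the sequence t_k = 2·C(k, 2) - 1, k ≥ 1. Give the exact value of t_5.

19

C(5, 2) = 10, so t_5 = 19.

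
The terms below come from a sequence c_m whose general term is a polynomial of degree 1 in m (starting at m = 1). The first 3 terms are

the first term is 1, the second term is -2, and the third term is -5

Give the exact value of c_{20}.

-56

1st diffs: -3, -3 (constant).
So c_m = -3m + 4.
Evaluating at m = 20 gives c_{20} = -56.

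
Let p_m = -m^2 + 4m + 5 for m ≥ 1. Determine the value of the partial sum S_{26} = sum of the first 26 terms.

Over m = 1..26: Σm = 351, Σm² = 6201.
Total = (-1)·6201 + (4)·351 + (5)·26 = -4667.

-4667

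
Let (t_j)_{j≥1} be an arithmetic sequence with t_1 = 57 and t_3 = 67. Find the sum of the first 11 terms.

Common difference d = (67 - 57) / (3 - 1) = 5.
t_j = 57 + (j - 1)·5.
t_{11} = 107; S = 11·(57 + 107)/2 = 902.

902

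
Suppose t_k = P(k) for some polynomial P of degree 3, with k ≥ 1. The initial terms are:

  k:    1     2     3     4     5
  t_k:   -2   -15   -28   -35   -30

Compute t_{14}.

1st diffs: -13, -13, -7, 5.
2nd diffs: 0, 6, 12.
3rd diffs: 6, 6 (constant).
So t_k = k^3 - 6k^2 - 2k + 5.
Evaluating at k = 14 gives t_{14} = 1545.

1545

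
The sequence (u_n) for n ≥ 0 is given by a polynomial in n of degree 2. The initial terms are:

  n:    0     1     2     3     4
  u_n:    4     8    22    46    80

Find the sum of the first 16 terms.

1st diffs: 4, 14, 24, 34.
2nd diffs: 10, 10, 10 (constant).
Newton forward-difference form: u_n = 4 + 4·C(n,1) + 10·C(n,2).
Continuing: …, 124, 178, 242, 316, …, u_{15} = 1114.
Summing n = 0..15 (16 terms) gives 6144.

6144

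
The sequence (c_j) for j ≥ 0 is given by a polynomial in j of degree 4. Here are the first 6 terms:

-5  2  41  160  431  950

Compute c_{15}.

1st diffs: 7, 39, 119, 271, 519.
2nd diffs: 32, 80, 152, 248.
3rd diffs: 48, 72, 96.
4th diffs: 24, 24 (constant).
Newton forward-difference form: c_j = -5 + 7·C(j,1) + 32·C(j,2) + 48·C(j,3) + 24·C(j,4).
At j = 15: j = 15, so c_{15} = -5 + 105 + 3360 + 21840 + 32760 = 58060.

58060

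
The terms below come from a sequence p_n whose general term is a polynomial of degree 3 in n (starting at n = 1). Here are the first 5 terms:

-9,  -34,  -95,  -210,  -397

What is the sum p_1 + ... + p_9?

1st diffs: -25, -61, -115, -187.
2nd diffs: -36, -54, -72.
3rd diffs: -18, -18 (constant).
So p_n = -3n^3 - 4n - 2.
Continuing: -674, -1059, -1570, -2225.
Summing n = 1..9 (9 terms) gives -6273.

-6273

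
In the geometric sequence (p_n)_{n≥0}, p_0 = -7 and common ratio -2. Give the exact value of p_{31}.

p_n = (-7)·(-2)^(n-0).
p_{31} = (-7)·(-2)^31 = 15032385536.

15032385536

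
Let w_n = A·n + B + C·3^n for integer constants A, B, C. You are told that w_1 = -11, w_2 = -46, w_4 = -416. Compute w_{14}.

Write the equations: A + B + 3C = -11; 2A + B + 9C = -46; 4A + B + 81C = -416.
Subtracting the first from the second: A + 6C = -35.
Subtracting the second from the third: 2A + 72C = -370.
Solving: C = -5, A = -5, then B = 9.
Therefore w_{14} = -70 + 9 + (-5)·4782969 = -23914906.

-23914906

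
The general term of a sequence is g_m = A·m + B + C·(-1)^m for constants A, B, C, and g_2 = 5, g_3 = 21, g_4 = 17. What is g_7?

At m = 2, 3, 4: 2A + B + C = 5; 3A + B - C = 21; 4A + B + C = 17.
Subtracting the first from the second: A - 2C = 16.
Subtracting the second from the third: A + 2C = -4.
Solving: C = -5, A = 6, then B = -2.
Hence g_7 = 6·7 + (-2) + (-5)·(-1) = 45.

45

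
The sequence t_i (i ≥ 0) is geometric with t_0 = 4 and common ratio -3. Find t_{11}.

-708588

t_i = 4·(-3)^(i-0).
t_{11} = 4·(-3)^11 = -708588.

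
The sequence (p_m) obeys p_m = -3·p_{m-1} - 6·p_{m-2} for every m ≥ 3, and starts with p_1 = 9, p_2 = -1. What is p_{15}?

2114829

Step forward from the initial values:
p_3 = -51;  p_4 = 159;  p_5 = -171;  …;  p_{12} = 71199;  p_{13} = 277749;  p_{14} = -1260441;  p_{15} = 2114829.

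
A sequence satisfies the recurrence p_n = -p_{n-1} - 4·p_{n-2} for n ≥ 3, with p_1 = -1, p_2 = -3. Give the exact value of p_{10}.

989

Compute successive terms:
p_3 = 7;  p_4 = 5;  p_5 = -33;  p_6 = 13;  p_7 = 119;  p_8 = -171;  p_9 = -305;  p_{10} = 989.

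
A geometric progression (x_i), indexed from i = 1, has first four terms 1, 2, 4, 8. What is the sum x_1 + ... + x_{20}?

Common ratio r = 2.
x_i = 1·2^(i-1).
S = 1·(2^20 - 1)/(2 - 1) = 1·(1048576 - 1)/(1) = 1048575.

1048575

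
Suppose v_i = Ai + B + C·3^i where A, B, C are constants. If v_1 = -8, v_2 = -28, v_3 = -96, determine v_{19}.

Plug in i = 1, 2, 3: A + B + 3C = -8; 2A + B + 9C = -28; 3A + B + 27C = -96.
Subtracting the first from the second: A + 6C = -20.
Subtracting the second from the third: A + 18C = -68.
Solving: C = -4, A = 4, then B = 0.
Hence v_{19} = 4·19 + 0 + (-4)·1162261467 = -4649045792.

-4649045792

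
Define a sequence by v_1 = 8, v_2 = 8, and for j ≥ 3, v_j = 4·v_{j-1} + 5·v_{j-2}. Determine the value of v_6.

v_3 = 72;  v_4 = 328;  v_5 = 1672;  v_6 = 8328.
(Characteristic roots are 5 and -1.)

8328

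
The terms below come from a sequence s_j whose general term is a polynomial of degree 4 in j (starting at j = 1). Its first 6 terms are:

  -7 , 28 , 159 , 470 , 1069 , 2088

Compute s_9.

9345

1st diffs: 35, 131, 311, 599, 1019.
2nd diffs: 96, 180, 288, 420.
3rd diffs: 84, 108, 132.
4th diffs: 24, 24 (constant).
Newton forward-difference form: s_j = -7 + 35·C(j-1,1) + 96·C(j-1,2) + 84·C(j-1,3) + 24·C(j-1,4).
At j = 9: j-1 = 8, so s_9 = -7 + 280 + 2688 + 4704 + 1680 = 9345.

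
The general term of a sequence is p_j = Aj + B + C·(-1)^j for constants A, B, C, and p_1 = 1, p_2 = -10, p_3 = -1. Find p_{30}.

-38

The three given values yield: A + B - C = 1; 2A + B + C = -10; 3A + B - C = -1.
Subtracting the first from the second: A + 2C = -11.
Subtracting the second from the third: A - 2C = 9.
Solving: C = -5, A = -1, then B = -3.
Hence p_{30} = -1·30 + (-3) + (-5)·1 = -38.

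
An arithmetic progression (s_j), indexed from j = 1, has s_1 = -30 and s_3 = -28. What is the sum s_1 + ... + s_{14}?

Common difference d = (-28 - (-30)) / (3 - 1) = 1.
s_j = -30 + (j - 1)·1.
s_{14} = -17; S = 14·(-30 + (-17))/2 = -329.

-329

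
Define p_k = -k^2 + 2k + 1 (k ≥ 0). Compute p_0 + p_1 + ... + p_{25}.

-4849

Over k = 0..25: Σk = 325, Σk² = 5525.
Total = (-1)·5525 + (2)·325 + (1)·26 = -4849.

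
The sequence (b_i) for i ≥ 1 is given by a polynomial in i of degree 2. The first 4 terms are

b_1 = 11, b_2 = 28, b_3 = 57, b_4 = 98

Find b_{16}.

1526

1st diffs: 17, 29, 41.
2nd diffs: 12, 12 (constant).
So b_i = 6i^2 - i + 6.
Evaluating at i = 16 gives b_{16} = 1526.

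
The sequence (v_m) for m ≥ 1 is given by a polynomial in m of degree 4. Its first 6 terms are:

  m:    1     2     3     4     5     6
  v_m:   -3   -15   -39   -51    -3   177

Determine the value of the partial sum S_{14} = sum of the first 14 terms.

1st diffs: -12, -24, -12, 48, 180.
2nd diffs: -12, 12, 60, 132.
3rd diffs: 24, 48, 72.
4th diffs: 24, 24 (constant).
Newton forward-difference form: v_m = -3 + (-12)·C(m-1,1) + (-12)·C(m-1,2) + 24·C(m-1,3) + 24·C(m-1,4).
Continuing: …, 585, 1341, 2589, 4497, …, v_{14} = 22929.
Summing m = 1..14 (14 terms) gives 66570.

66570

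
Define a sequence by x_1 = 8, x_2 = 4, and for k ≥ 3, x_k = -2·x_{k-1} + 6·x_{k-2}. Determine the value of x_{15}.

126952960

Iterate the recurrence:
x_3 = 40, x_4 = -56, x_5 = 352, …, x_{12} = -2618240, x_{13} = 9553408, x_{14} = -34816256, x_{15} = 126952960.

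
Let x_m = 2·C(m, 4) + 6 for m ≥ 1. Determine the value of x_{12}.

996

C(12, 4) = 495, so x_{12} = 996.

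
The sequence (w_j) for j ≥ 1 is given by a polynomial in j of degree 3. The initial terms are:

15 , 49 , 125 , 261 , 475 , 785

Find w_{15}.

1st diffs: 34, 76, 136, 214, 310.
2nd diffs: 42, 60, 78, 96.
3rd diffs: 18, 18, 18 (constant).
Newton forward-difference form: w_j = 15 + 34·C(j-1,1) + 42·C(j-1,2) + 18·C(j-1,3).
At j = 15: j-1 = 14, so w_{15} = 15 + 476 + 3822 + 6552 = 10865.

10865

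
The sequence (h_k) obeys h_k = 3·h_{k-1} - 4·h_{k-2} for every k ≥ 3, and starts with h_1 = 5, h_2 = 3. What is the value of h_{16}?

84915

Step forward from the initial values:
h_3 = -11;  h_4 = -45;  h_5 = -91;  …;  h_{13} = -24475;  h_{14} = -41757;  h_{15} = -27371;  h_{16} = 84915.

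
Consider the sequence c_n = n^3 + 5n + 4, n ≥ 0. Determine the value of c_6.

250

c_6 = 1·6^3 + 5·6 + 4 = 250.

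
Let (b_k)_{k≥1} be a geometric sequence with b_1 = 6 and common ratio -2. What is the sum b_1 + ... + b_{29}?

b_k = 6·(-2)^(k-1).
S = 6·((-2)^29 - 1)/(-2 - 1) = 6·(-536870912 - 1)/(-3) = 1073741826.

1073741826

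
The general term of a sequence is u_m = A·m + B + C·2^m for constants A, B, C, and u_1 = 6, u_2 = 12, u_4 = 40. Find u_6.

140

Plug in m = 1, 2, 4: A + B + 2C = 6; 2A + B + 4C = 12; 4A + B + 16C = 40.
Subtracting the first from the second: A + 2C = 6.
Subtracting the second from the third: 2A + 12C = 28.
Solving: C = 2, A = 2, then B = 0.
So u_m = 2·m + 0 + 2·2^m; at m=6 this is 140.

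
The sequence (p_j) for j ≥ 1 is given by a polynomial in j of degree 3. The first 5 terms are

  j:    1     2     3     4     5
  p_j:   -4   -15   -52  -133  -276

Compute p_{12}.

-4525

1st diffs: -11, -37, -81, -143.
2nd diffs: -26, -44, -62.
3rd diffs: -18, -18 (constant).
Newton forward-difference form: p_j = -4 + (-11)·C(j-1,1) + (-26)·C(j-1,2) + (-18)·C(j-1,3).
At j = 12: j-1 = 11, so p_{12} = -4 - 121 - 1430 - 2970 = -4525.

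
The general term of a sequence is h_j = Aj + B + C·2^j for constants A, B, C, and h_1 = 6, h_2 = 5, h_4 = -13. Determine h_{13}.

-16338

Plug in j = 1, 2, 4: A + B + 2C = 6; 2A + B + 4C = 5; 4A + B + 16C = -13.
Subtracting the first from the second: A + 2C = -1.
Subtracting the second from the third: 2A + 12C = -18.
Solving: C = -2, A = 3, then B = 7.
Therefore h_{13} = 39 + 7 + (-2)·8192 = -16338.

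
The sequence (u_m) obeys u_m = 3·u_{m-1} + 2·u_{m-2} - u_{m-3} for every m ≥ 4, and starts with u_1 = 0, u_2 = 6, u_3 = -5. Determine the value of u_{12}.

u_4 = -3  u_5 = -25  u_6 = -76  u_7 = -275  u_8 = -952  u_9 = -3330  u_{10} = -11619  u_{11} = -40565  u_{12} = -141603.

-141603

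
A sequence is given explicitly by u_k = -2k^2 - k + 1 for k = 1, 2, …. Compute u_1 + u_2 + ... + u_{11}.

-1067

Over k = 1..11: Σk = 66, Σk² = 506.
Total = (-2)·506 + (-1)·66 + (1)·11 = -1067.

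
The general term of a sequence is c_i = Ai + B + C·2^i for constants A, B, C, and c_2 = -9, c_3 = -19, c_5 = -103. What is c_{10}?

-4041

Plug in i = 2, 3, 5: 2A + B + 4C = -9; 3A + B + 8C = -19; 5A + B + 32C = -103.
Subtracting the first from the second: A + 4C = -10.
Subtracting the second from the third: 2A + 24C = -84.
Solving: C = -4, A = 6, then B = -5.
Therefore c_{10} = 60 + (-5) + (-4)·1024 = -4041.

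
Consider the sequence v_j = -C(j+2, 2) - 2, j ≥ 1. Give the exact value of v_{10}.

-68

C(12, 2) = 66, so v_{10} = -68.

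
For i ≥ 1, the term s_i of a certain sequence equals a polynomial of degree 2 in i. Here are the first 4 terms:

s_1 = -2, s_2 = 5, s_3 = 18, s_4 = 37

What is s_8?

1st diffs: 7, 13, 19.
2nd diffs: 6, 6 (constant).
Newton forward-difference form: s_i = -2 + 7·C(i-1,1) + 6·C(i-1,2).
At i = 8: i-1 = 7, so s_8 = -2 + 49 + 126 = 173.

173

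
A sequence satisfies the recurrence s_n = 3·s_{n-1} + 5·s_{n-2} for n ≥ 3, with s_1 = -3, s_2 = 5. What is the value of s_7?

1425

s_3 = 0, s_4 = 25, s_5 = 75, s_6 = 350, s_7 = 1425.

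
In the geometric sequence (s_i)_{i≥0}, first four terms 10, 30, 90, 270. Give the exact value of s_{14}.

47829690

Common ratio r = 3.
s_i = 10·3^(i-0).
s_{14} = 10·3^14 = 47829690.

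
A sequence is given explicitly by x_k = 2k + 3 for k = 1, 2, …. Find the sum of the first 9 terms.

Over k = 1..9: Σk = 45.
Total = (2)·45 + (3)·9 = 117.

117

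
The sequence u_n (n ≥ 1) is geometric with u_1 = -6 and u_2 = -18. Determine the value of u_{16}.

Common ratio r = 3.
u_n = (-6)·3^(n-1).
u_{16} = (-6)·3^15 = -86093442.

-86093442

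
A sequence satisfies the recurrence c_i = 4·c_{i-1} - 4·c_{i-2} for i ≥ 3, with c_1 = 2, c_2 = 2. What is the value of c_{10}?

Step forward from the initial values:
c_3 = 0  c_4 = -8  c_5 = -32  c_6 = -96  c_7 = -256  c_8 = -640  c_9 = -1536  c_{10} = -3584.
(Characteristic roots are 2 and 2.)

-3584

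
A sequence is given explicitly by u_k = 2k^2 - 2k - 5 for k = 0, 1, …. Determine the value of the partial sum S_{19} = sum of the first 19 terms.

Over k = 0..18: Σk = 171, Σk² = 2109.
Total = (2)·2109 + (-2)·171 + (-5)·19 = 3781.

3781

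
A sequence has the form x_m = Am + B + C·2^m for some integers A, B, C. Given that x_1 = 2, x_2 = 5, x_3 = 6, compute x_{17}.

-130988

Write the equations: A + B + 2C = 2; 2A + B + 4C = 5; 3A + B + 8C = 6.
Subtracting the first from the second: A + 2C = 3.
Subtracting the second from the third: A + 4C = 1.
Solving: C = -1, A = 5, then B = -1.
Therefore x_{17} = 85 + (-1) + (-1)·131072 = -130988.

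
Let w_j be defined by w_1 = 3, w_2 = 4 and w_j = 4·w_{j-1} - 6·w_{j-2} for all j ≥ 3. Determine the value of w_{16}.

-2204672

Compute successive terms:
w_3 = -2; w_4 = -32; w_5 = -116; …; w_{13} = 4288; w_{14} = -210176; w_{15} = -866432; w_{16} = -2204672.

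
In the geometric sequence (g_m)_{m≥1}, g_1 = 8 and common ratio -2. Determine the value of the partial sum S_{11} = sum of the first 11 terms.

5464

g_m = 8·(-2)^(m-1).
S = 8·((-2)^11 - 1)/(-2 - 1) = 8·(-2048 - 1)/(-3) = 5464.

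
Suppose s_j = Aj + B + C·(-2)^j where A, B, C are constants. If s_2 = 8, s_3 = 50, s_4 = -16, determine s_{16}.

At j = 2, 3, 4: 2A + B + 4C = 8; 3A + B - 8C = 50; 4A + B + 16C = -16.
Subtracting the first from the second: A - 12C = 42.
Subtracting the second from the third: A + 24C = -66.
Solving: C = -3, A = 6, then B = 8.
Therefore s_{16} = 96 + 8 + (-3)·65536 = -196504.

-196504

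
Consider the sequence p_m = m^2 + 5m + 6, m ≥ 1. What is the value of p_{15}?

306

p_{15} = 1·15^2 + 5·15 + 6 = 306.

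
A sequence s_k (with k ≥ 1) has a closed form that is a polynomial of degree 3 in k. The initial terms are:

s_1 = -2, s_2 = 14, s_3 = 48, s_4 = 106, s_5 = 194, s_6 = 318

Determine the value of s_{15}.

1st diffs: 16, 34, 58, 88, 124.
2nd diffs: 18, 24, 30, 36.
3rd diffs: 6, 6, 6 (constant).
So s_k = k^3 + 3k^2 - 6.
Evaluating at k = 15 gives s_{15} = 4044.

4044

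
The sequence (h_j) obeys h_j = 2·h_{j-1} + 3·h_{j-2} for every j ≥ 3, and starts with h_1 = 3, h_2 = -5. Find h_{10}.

h_3 = -1; h_4 = -17; h_5 = -37; h_6 = -125; h_7 = -361; h_8 = -1097; h_9 = -3277; h_{10} = -9845.
(Characteristic roots are 3 and -1.)

-9845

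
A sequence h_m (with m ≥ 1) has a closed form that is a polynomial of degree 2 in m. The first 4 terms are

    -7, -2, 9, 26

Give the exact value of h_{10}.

1st diffs: 5, 11, 17.
2nd diffs: 6, 6 (constant).
Newton forward-difference form: h_m = -7 + 5·C(m-1,1) + 6·C(m-1,2).
At m = 10: m-1 = 9, so h_{10} = -7 + 45 + 216 = 254.

254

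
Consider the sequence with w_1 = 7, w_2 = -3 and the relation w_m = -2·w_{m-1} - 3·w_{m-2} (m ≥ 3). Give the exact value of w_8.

-249

Applying the relation repeatedly:
w_3 = -15;  w_4 = 39;  w_5 = -33;  w_6 = -51;  w_7 = 201;  w_8 = -249.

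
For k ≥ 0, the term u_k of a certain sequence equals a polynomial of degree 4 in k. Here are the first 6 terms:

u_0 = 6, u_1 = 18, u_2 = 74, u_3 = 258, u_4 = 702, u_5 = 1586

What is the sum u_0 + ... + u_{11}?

90140

1st diffs: 12, 56, 184, 444, 884.
2nd diffs: 44, 128, 260, 440.
3rd diffs: 84, 132, 180.
4th diffs: 48, 48 (constant).
Newton forward-difference form: u_k = 6 + 12·C(k,1) + 44·C(k,2) + 84·C(k,3) + 48·C(k,4).
Continuing: …, 3138, 5634, 9398, 14802, …, u_{11} = 32258.
Summing k = 0..11 (12 terms) gives 90140.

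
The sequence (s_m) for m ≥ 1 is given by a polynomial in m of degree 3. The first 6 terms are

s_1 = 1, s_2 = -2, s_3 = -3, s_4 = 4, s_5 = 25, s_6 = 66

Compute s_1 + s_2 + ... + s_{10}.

1st diffs: -3, -1, 7, 21, 41.
2nd diffs: 2, 8, 14, 20.
3rd diffs: 6, 6, 6 (constant).
So s_m = m^3 - 5m^2 + 5m.
Continuing: 133, 232, 369, 550.
Summing m = 1..10 (10 terms) gives 1375.

1375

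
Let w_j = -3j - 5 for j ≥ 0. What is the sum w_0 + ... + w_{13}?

-343

Over j = 0..13: Σj = 91.
Total = (-3)·91 + (-5)·14 = -343.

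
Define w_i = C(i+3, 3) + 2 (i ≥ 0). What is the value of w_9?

C(12, 3) = 220, so w_9 = 222.

222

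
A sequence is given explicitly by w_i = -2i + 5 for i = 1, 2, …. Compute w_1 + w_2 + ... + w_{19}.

Over i = 1..19: Σi = 190.
Total = (-2)·190 + (5)·19 = -285.

-285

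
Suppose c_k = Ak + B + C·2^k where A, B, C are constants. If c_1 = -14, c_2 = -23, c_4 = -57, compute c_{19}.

Write the equations: A + B + 2C = -14; 2A + B + 4C = -23; 4A + B + 16C = -57.
Subtracting the first from the second: A + 2C = -9.
Subtracting the second from the third: 2A + 12C = -34.
Solving: C = -2, A = -5, then B = -5.
Therefore c_{19} = -95 + (-5) + (-2)·524288 = -1048676.

-1048676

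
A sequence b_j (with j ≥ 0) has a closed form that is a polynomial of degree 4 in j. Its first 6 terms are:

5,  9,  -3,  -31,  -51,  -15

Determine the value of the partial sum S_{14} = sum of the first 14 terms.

42658

1st diffs: 4, -12, -28, -20, 36.
2nd diffs: -16, -16, 8, 56.
3rd diffs: 0, 24, 48.
4th diffs: 24, 24 (constant).
Newton forward-difference form: b_j = 5 + 4·C(j,1) + (-16)·C(j,2) + 24·C(j,4).
Continuing: …, 149, 537, 1269, 2489, …, b_{13} = 15969.
Summing j = 0..13 (14 terms) gives 42658.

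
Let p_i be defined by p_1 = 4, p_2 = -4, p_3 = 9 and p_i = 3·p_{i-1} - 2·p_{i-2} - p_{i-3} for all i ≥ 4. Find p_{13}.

Applying the relation repeatedly:
p_4 = 31, p_5 = 79, p_6 = 166, p_7 = 309, p_8 = 516, p_9 = 764, p_{10} = 951, p_{11} = 809, p_{12} = -239, p_{13} = -3286.

-3286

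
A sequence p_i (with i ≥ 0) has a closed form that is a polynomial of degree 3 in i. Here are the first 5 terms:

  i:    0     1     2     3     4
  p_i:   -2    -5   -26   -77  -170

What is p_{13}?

-4877

1st diffs: -3, -21, -51, -93.
2nd diffs: -18, -30, -42.
3rd diffs: -12, -12 (constant).
Newton forward-difference form: p_i = -2 + (-3)·C(i,1) + (-18)·C(i,2) + (-12)·C(i,3).
At i = 13: i = 13, so p_{13} = -2 - 39 - 1404 - 3432 = -4877.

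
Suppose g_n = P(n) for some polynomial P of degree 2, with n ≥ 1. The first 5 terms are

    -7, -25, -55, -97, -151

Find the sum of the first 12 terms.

1st diffs: -18, -30, -42, -54.
2nd diffs: -12, -12, -12 (constant).
Newton forward-difference form: g_n = -7 + (-18)·C(n-1,1) + (-12)·C(n-1,2).
Continuing: …, -217, -295, -385, -487, …, g_{12} = -865.
Summing n = 1..12 (12 terms) gives -3912.

-3912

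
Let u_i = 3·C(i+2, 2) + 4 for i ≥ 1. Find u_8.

C(10, 2) = 45, so u_8 = 139.

139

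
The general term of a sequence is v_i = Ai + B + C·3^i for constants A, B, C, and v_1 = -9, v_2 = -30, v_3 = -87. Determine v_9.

Write the equations: A + B + 3C = -9; 2A + B + 9C = -30; 3A + B + 27C = -87.
Subtracting the first from the second: A + 6C = -21.
Subtracting the second from the third: A + 18C = -57.
Solving: C = -3, A = -3, then B = 3.
Hence v_9 = -3·9 + 3 + (-3)·19683 = -59073.

-59073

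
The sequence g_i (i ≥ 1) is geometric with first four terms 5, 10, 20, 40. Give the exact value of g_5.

Common ratio r = 2.
g_i = 5·2^(i-1).
g_5 = 5·2^4 = 80.

80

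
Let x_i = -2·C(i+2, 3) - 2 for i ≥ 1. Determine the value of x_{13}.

C(15, 3) = 455, so x_{13} = -912.

-912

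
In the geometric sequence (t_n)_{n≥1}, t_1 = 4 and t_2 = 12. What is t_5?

Common ratio r = 3.
t_n = 4·3^(n-1).
t_5 = 4·3^4 = 324.

324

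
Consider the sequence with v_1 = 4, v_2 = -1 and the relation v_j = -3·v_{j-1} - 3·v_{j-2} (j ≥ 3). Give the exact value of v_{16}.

21870

Step forward from the initial values:
v_3 = -9  v_4 = 30  v_5 = -63  …  v_{13} = 2916  v_{14} = -729  v_{15} = -6561  v_{16} = 21870.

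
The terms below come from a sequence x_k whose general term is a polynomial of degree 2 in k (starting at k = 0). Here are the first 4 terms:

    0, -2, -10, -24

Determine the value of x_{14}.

1st diffs: -2, -8, -14.
2nd diffs: -6, -6 (constant).
Newton forward-difference form: x_k = (-2)·C(k,1) + (-6)·C(k,2).
At k = 14: k = 14, so x_{14} = -28 - 546 = -574.

-574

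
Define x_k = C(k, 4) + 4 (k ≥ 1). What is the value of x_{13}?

719

C(13, 4) = 715, so x_{13} = 719.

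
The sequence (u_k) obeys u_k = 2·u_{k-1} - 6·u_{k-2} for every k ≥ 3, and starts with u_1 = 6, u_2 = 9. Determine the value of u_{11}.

Applying the relation repeatedly:
u_3 = -18  u_4 = -90  u_5 = -72  u_6 = 396  u_7 = 1224  u_8 = 72  u_9 = -7200  u_{10} = -14832  u_{11} = 13536.

13536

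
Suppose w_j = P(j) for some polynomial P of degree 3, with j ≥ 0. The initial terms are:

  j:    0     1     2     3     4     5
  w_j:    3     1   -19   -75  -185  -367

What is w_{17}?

1st diffs: -2, -20, -56, -110, -182.
2nd diffs: -18, -36, -54, -72.
3rd diffs: -18, -18, -18 (constant).
So w_j = -3j^3 + j + 3.
Evaluating at j = 17 gives w_{17} = -14719.

-14719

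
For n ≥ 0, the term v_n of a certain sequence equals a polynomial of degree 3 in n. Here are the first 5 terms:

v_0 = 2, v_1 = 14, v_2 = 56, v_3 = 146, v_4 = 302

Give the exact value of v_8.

1st diffs: 12, 42, 90, 156.
2nd diffs: 30, 48, 66.
3rd diffs: 18, 18 (constant).
So v_n = 3n^3 + 6n^2 + 3n + 2.
Evaluating at n = 8 gives v_8 = 1946.

1946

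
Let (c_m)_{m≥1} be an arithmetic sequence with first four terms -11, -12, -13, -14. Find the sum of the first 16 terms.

-296

Common difference d = -1.
c_m = -11 + (m - 1)·(-1).
c_{16} = -26; S = 16·(-11 + (-26))/2 = -296.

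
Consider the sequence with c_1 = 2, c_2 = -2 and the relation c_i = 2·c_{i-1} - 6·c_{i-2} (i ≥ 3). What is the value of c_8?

-1136

c_3 = -16;  c_4 = -20;  c_5 = 56;  c_6 = 232;  c_7 = 128;  c_8 = -1136.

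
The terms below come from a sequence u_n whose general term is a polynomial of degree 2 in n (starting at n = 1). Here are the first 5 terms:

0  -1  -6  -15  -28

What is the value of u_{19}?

1st diffs: -1, -5, -9, -13.
2nd diffs: -4, -4, -4 (constant).
So u_n = -2n^2 + 5n - 3.
Evaluating at n = 19 gives u_{19} = -630.

-630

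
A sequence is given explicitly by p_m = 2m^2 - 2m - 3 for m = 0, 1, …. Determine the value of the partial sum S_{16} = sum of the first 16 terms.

Over m = 0..15: Σm = 120, Σm² = 1240.
Total = (2)·1240 + (-2)·120 + (-3)·16 = 2192.

2192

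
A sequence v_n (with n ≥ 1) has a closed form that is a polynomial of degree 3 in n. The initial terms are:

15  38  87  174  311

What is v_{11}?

2855

1st diffs: 23, 49, 87, 137.
2nd diffs: 26, 38, 50.
3rd diffs: 12, 12 (constant).
Newton forward-difference form: v_n = 15 + 23·C(n-1,1) + 26·C(n-1,2) + 12·C(n-1,3).
At n = 11: n-1 = 10, so v_{11} = 15 + 230 + 1170 + 1440 = 2855.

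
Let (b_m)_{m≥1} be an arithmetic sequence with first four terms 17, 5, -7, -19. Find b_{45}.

Common difference d = -12.
b_m = 17 + (m - 1)·(-12).
b_{45} = 17 + 44·(-12) = -511.

-511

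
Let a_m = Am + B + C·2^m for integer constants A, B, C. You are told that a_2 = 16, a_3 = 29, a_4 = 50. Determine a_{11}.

4149

Write the equations: 2A + B + 4C = 16; 3A + B + 8C = 29; 4A + B + 16C = 50.
Subtracting the first from the second: A + 4C = 13.
Subtracting the second from the third: A + 8C = 21.
Solving: C = 2, A = 5, then B = -2.
Hence a_{11} = 5·11 + (-2) + 2·2048 = 4149.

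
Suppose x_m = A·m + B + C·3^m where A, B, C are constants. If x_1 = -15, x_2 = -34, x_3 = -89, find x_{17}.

-387420511

Write the equations: A + B + 3C = -15; 2A + B + 9C = -34; 3A + B + 27C = -89.
Subtracting the first from the second: A + 6C = -19.
Subtracting the second from the third: A + 18C = -55.
Solving: C = -3, A = -1, then B = -5.
Therefore x_{17} = -17 + (-5) + (-3)·129140163 = -387420511.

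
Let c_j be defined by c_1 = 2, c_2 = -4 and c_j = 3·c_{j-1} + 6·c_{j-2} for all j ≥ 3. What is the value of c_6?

-360

c_3 = 0  c_4 = -24  c_5 = -72  c_6 = -360.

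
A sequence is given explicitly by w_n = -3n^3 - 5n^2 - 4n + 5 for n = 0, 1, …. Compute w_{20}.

-26075

w_{20} = -3·20^3 - 5·20^2 - 4·20 + 5 = -26075.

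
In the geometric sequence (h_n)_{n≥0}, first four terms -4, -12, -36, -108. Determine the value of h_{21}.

-41841412812

Common ratio r = 3.
h_n = (-4)·3^(n-0).
h_{21} = (-4)·3^21 = -41841412812.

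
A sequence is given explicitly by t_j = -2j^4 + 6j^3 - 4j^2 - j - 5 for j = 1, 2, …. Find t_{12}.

-31697

t_{12} = -2·12^4 + 6·12^3 - 4·12^2 - 1·12 - 5 = -31697.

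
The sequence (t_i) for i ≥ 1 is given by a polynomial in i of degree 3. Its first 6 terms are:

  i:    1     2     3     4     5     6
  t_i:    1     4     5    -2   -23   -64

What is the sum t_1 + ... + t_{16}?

1st diffs: 3, 1, -7, -21, -41.
2nd diffs: -2, -8, -14, -20.
3rd diffs: -6, -6, -6 (constant).
Newton forward-difference form: t_i = 1 + 3·C(i-1,1) + (-2)·C(i-1,2) + (-6)·C(i-1,3).
Continuing: …, -131, -230, -367, -548, …, t_{16} = -2894.
Summing i = 1..16 (16 terms) gives -11664.

-11664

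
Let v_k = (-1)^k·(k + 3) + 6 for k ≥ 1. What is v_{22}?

31

(-1)^22 = 1; k + 3 at k=22 is 25; so v_{22} = 31.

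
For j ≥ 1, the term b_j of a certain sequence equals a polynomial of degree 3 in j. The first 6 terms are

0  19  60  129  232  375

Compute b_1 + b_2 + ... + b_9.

3288

1st diffs: 19, 41, 69, 103, 143.
2nd diffs: 22, 28, 34, 40.
3rd diffs: 6, 6, 6 (constant).
So b_j = j^3 + 5j^2 - 3j - 3.
Continuing: 564, 805, 1104.
Summing j = 1..9 (9 terms) gives 3288.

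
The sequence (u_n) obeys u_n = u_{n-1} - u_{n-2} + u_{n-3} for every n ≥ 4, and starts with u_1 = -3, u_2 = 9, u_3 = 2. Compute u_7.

2

Compute successive terms:
u_4 = -10; u_5 = -3; u_6 = 9; u_7 = 2.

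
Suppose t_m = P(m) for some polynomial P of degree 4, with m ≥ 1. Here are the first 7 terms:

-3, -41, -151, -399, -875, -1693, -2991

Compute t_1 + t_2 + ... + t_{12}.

1st diffs: -38, -110, -248, -476, -818, -1298.
2nd diffs: -72, -138, -228, -342, -480.
3rd diffs: -66, -90, -114, -138.
4th diffs: -24, -24, -24 (constant).
So t_m = -m^4 - m^3 - 5m^2 - m + 5.
Continuing: …, -4931, -7699, -11505, -16583, …, t_{12} = -23191.
Summing m = 1..12 (12 terms) gives -70062.

-70062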